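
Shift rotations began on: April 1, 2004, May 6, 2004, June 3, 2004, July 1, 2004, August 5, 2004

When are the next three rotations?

All dates are Thursdays, 35, 28, 28, 35 days apart.
Specifically, the 1st Thursday of each month.
September 2004 — 1st Thursday is September 2, 2004.
October 2004 — 1st Thursday is October 7, 2004.
November 2004 — 1st Thursday is November 4, 2004.

September 2, 2004; October 7, 2004; November 4, 2004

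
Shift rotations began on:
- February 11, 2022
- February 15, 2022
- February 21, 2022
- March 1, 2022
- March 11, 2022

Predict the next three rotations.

Intervals are 4, 6, 8, 10 days — an arithmetic progression with common difference 2.
Next gap: 12 days. March 11, 2022 + 12 days = March 23, 2022.
Next gap: 14 days. March 23, 2022 + 14 days = April 6, 2022.
Next gap: 16 days. April 6, 2022 + 16 days = April 22, 2022.

March 23, 2022; April 6, 2022; April 22, 2022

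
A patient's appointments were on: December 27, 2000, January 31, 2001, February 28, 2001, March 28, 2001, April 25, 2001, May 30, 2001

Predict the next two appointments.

June 27, 2001; July 25, 2001

All Wednesdays; the gaps (35, 28, 28, 28, 35) vary with month length.
This is the last Wednesday of each month.
Last Wednesday of June 2001: June 27, 2001.
July 2001 ends with Wednesday July 25, 2001.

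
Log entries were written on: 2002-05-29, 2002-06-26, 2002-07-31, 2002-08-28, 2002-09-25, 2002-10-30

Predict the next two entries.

2002-11-27, 2002-12-25

All Wednesdays; the gaps (28, 35, 28, 28, 35) vary with month length.
This is the last Wednesday of each month.
November 2002 ends with Wednesday 2002-11-27.
Last Wednesday of December 2002: 2002-12-25.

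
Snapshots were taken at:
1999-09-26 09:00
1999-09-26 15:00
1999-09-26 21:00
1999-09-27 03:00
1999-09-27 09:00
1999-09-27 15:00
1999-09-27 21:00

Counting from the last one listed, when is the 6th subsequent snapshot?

Spacing: 6, 6, 6, 6, 6, 6 h — constant 6 h.
1999-09-27 21:00 + 6 h = 1999-09-28 03:00.
1999-09-28 03:00 + 6 h = 1999-09-28 09:00.
1999-09-28 09:00 + 6 h = 1999-09-28 15:00.
1999-09-28 15:00 + 6 h = 1999-09-28 21:00.
1999-09-28 21:00 + 6 h = 1999-09-29 03:00.
1999-09-29 03:00 + 6 h = 1999-09-29 09:00.

1999-09-29 09:00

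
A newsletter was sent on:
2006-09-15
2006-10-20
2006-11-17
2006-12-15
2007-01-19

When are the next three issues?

2007-02-16, 2007-03-16, 2007-04-20

These are Fridays at 28- or 35-day spacing (35, 28, 28, 35).
The pattern: 3rd Friday of the month.
3rd Friday of February 2007: 2007-02-16.
March 2007 — 3rd Friday is 2007-03-16.
3rd Friday of April 2007: 2007-04-20.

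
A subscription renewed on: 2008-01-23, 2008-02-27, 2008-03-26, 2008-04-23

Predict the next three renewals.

These are Wednesdays at 28- or 35-day spacing (35, 28, 28).
The pattern: 4th Wednesday of the month.
4th Wednesday of May 2008: 2008-05-28.
June 2008 — 4th Wednesday is 2008-06-25.
4th Wednesday of July 2008: 2008-07-23.

2008-05-28, 2008-06-25, 2008-07-23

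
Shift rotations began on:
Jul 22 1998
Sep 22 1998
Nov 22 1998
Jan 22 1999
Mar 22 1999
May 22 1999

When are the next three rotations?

Each date is the 22nd; the gaps (62, 61, 61, 59, 61) track the month lengths.
The rule is the 22nd of every 2 months.
July 1999: Jul 22 1999.
Next: September 1999 → Sep 22 1999.
Next: November 1999 → Nov 22 1999.

Jul 22 1999, Sep 22 1999, Nov 22 1999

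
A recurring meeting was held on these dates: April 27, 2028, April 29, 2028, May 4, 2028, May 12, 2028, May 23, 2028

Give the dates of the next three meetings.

Gaps: 2, 5, 8, 11 days — each gap is 3 larger than the previous one.
Next gap: 14 days. May 23, 2028 + 14 days = June 6, 2028.
Next gap: 17 days. June 6, 2028 + 17 days = June 23, 2028.
Next gap: 20 days. June 23, 2028 + 20 days = July 13, 2028.

June 6, 2028; June 23, 2028; July 13, 2028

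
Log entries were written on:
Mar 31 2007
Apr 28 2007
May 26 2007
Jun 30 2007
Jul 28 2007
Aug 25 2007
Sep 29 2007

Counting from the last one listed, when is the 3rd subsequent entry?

Every date is a Saturday; gaps 28, 28, 35, 28, 28, 35 days.
Each is the last Saturday of its month (at least one falls on the 29th or later, ruling out '4th Saturday').
Last Saturday of October 2007: Oct 27 2007.
November 2007 ends with Saturday Nov 24 2007.
Last Saturday of December 2007: Dec 29 2007.

Dec 29 2007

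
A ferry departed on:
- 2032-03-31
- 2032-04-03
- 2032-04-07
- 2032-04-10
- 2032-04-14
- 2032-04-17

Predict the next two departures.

The gap pattern 3, 4, 3, 4, 3 repeats every 2 events.
These are the Wednesdays and Saturdays of each week.
Next Wednesday: 2032-04-21.
Next Saturday: 2032-04-24.

2032-04-21, 2032-04-24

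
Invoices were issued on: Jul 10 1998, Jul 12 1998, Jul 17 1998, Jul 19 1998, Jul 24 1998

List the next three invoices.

Jul 26 1998, Jul 31 1998, Aug 2 1998

Gaps: 2, 5, 2, 5 days — not constant, but cyclic with period 2.
The events fall on every Friday and Sunday.
The following Sunday is Jul 26 1998.
Next Friday: Jul 31 1998.
Next Sunday: Aug 2 1998.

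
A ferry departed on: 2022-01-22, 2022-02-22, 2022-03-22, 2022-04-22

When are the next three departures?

The day-of-month is always 22 (31, 28, 31 days between events).
So this recurs on the 22nd of each month.
Next: May 2022 → 2022-05-22.
Next: June 2022 → 2022-06-22.
Next: July 2022 → 2022-07-22.

2022-05-22, 2022-06-22, 2022-07-22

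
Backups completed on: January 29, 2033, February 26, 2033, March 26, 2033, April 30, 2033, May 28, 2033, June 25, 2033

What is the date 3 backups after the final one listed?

Every date is a Saturday; gaps 28, 28, 35, 28, 28 days.
Each is the last Saturday of its month (at least one falls on the 29th or later, ruling out '4th Saturday').
July 2033 ends with Saturday July 30, 2033.
August 2033 ends with Saturday August 27, 2033.
Last Saturday of September 2033: September 24, 2033.

September 24, 2033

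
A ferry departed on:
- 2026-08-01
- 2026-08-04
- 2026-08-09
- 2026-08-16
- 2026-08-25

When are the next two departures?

The spacing grows by 2 each time: 3, 5, 7, 9 days.
Next gap: 11 days. 2026-08-25 + 11 days = 2026-09-05.
Next gap: 13 days. 2026-09-05 + 13 days = 2026-09-18.

2026-09-05, 2026-09-18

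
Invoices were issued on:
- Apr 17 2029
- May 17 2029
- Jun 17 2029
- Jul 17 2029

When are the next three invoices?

Aug 17 2029, Sep 17 2029, Oct 17 2029

The day-of-month is always 17 (30, 31, 30 days between events).
So this recurs on the 17th of each month.
August 2029: Aug 17 2029.
Next: September 2029 → Sep 17 2029.
October 2029: Oct 17 2029.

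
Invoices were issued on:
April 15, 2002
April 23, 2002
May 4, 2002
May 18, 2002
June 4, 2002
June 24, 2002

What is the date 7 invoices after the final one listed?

February 3, 2003

Intervals are 8, 11, 14, 17, 20 days — an arithmetic progression with common difference 3.
Next gap: 23 days. June 24, 2002 + 23 days = July 17, 2002.
Next gap: 26 days. July 17, 2002 + 26 days = August 12, 2002.
Next gap: 29 days. August 12, 2002 + 29 days = September 10, 2002.
Next gap: 32 days. September 10, 2002 + 32 days = October 12, 2002.
Next gap: 35 days. October 12, 2002 + 35 days = November 16, 2002.
Next gap: 38 days. November 16, 2002 + 38 days = December 24, 2002.
Next gap: 41 days. December 24, 2002 + 41 days = February 3, 2003.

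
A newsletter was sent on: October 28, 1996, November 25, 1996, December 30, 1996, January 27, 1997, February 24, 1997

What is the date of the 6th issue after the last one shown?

These are Mondays with 28, 35, 28, 28-day gaps.
Each is the final Monday of its month — December 30, 1996 is past the 28th, so '4th Monday' doesn't fit.
March 1997 ends with Monday March 31, 1997.
April 1997 ends with Monday April 28, 1997.
Last Monday of May 1997: May 26, 1997.
Last Monday of June 1997: June 30, 1997.
July 1997 ends with Monday July 28, 1997.
August 1997 ends with Monday August 25, 1997.

August 25, 1997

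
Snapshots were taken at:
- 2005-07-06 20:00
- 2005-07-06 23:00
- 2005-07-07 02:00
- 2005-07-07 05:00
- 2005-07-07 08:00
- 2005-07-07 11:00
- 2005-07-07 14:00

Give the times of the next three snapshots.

2005-07-07 17:00, 2005-07-07 20:00, 2005-07-07 23:00

The interval is a steady 3 hours (3, 3, 3, 3, 3, 3).
2005-07-07 14:00 + 3 h = 2005-07-07 17:00.
2005-07-07 17:00 + 3 h = 2005-07-07 20:00.
2005-07-07 20:00 + 3 h = 2005-07-07 23:00.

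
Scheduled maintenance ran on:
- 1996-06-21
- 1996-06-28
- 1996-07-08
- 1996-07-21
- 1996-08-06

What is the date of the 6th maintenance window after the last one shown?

Gaps: 7, 10, 13, 16 days — each gap is 3 larger than the previous one.
Next gap: 19 days. 1996-08-06 + 19 days = 1996-08-25.
Next gap: 22 days. 1996-08-25 + 22 days = 1996-09-16.
Next gap: 25 days. 1996-09-16 + 25 days = 1996-10-11.
Next gap: 28 days. 1996-10-11 + 28 days = 1996-11-08.
Next gap: 31 days. 1996-11-08 + 31 days = 1996-12-09.
Next gap: 34 days. 1996-12-09 + 34 days = 1997-01-12.

1997-01-12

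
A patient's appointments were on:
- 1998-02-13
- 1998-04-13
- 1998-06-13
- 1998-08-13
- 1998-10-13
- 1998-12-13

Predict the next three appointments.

1999-02-13, 1999-04-13, 1999-06-13

The day-of-month is always 13 (59, 61, 61, 61, 61 days between events).
So this recurs on the 13th of every 2 months.
February 1999: 1999-02-13.
April 1999: 1999-04-13.
June 1999: 1999-06-13.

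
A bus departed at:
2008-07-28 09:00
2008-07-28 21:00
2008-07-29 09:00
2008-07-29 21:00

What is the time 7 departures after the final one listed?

The interval is a steady 12 hours (12, 12, 12).
2008-07-29 21:00 + 12 h = 2008-07-30 09:00.
2008-07-30 09:00 + 12 h = 2008-07-30 21:00.
2008-07-30 21:00 + 12 h = 2008-07-31 09:00.
2008-07-31 09:00 + 12 h = 2008-07-31 21:00.
2008-07-31 21:00 + 12 h = 2008-08-01 09:00.
2008-08-01 09:00 + 12 h = 2008-08-01 21:00.
2008-08-01 21:00 + 12 h = 2008-08-02 09:00.

2008-08-02 09:00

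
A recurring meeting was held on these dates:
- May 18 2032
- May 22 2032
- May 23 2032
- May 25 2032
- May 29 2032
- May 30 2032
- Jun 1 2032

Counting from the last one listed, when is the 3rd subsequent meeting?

Every event lands on a Tuesday or Saturday or Sunday (gaps cycle 4, 1, 2, 4, 1, 2).
So the schedule is: every Tuesday, Saturday and Sunday.
Next Saturday: Jun 5 2032.
The following Sunday is Jun 6 2032.
The following Tuesday is Jun 8 2032.

Jun 8 2032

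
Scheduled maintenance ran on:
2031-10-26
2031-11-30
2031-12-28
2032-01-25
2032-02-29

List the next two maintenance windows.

All Sundays; the gaps (35, 28, 28, 35) vary with month length.
This is the last Sunday of each month.
Last Sunday of March 2032: 2032-03-28.
April 2032 ends with Sunday 2032-04-25.

2032-03-28, 2032-04-25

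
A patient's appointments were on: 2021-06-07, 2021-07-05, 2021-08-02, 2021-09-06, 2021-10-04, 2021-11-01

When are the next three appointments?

These are Mondays at 28- or 35-day spacing (28, 28, 35, 28, 28).
The pattern: 1st Monday of the month.
1st Monday of December 2021: 2021-12-06.
1st Monday of January 2022: 2022-01-03.
February 2022 — 1st Monday is 2022-02-07.

2021-12-06, 2022-01-03, 2022-02-07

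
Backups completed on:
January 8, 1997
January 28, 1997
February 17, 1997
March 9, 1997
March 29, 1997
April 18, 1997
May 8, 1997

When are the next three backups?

The spacing is 20, 20, 20, 20, 20, 20 days — always 20 days.
May 8, 1997 + 20 days = May 28, 1997.
May 28, 1997 + 20 days = June 17, 1997.
June 17, 1997 + 20 days = July 7, 1997.

May 28, 1997; June 17, 1997; July 7, 1997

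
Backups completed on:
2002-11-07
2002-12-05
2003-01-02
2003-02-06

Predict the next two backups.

These are Thursdays at 28- or 35-day spacing (28, 28, 35).
The pattern: 1st Thursday of the month.
March 2003 — 1st Thursday is 2003-03-06.
April 2003 — 1st Thursday is 2003-04-03.

2003-03-06, 2003-04-03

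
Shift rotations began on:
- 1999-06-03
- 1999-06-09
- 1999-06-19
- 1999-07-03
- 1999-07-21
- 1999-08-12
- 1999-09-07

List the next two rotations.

Intervals are 6, 10, 14, 18, 22, 26 days — an arithmetic progression with common difference 4.
Next gap: 30 days. 1999-09-07 + 30 days = 1999-10-07.
Next gap: 34 days. 1999-10-07 + 34 days = 1999-11-10.

1999-10-07, 1999-11-10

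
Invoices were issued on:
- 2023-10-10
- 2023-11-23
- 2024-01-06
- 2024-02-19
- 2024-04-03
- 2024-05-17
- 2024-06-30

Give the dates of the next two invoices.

2024-08-13, 2024-09-26

Gaps between consecutive events: 44, 44, 44, 44, 44, 44 days — a constant 44-day interval.
2024-06-30 + 44 days = 2024-08-13.
2024-08-13 + 44 days = 2024-09-26.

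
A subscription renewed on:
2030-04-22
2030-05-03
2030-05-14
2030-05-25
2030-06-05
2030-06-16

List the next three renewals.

Gaps between consecutive events: 11, 11, 11, 11, 11 days — a constant 11-day interval.
2030-06-16 + 11 days = 2030-06-27.
2030-06-27 + 11 days = 2030-07-08.
2030-07-08 + 11 days = 2030-07-19.

2030-06-27, 2030-07-08, 2030-07-19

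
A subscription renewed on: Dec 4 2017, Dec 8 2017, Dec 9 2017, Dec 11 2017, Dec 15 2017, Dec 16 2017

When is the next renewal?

Dec 18 2017

The gap pattern 4, 1, 2, 4, 1 repeats every 3 events.
These are the Mondays, Fridays and Saturdays of each week.
The following Monday is Dec 18 2017.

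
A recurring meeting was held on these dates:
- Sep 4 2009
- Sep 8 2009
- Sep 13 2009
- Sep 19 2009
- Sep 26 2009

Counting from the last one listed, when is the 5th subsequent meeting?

Gaps: 4, 5, 6, 7 days — each gap is 1 larger than the previous one.
Next gap: 8 days. Sep 26 2009 + 8 days = Oct 4 2009.
Next gap: 9 days. Oct 4 2009 + 9 days = Oct 13 2009.
Next gap: 10 days. Oct 13 2009 + 10 days = Oct 23 2009.
Next gap: 11 days. Oct 23 2009 + 11 days = Nov 3 2009.
Next gap: 12 days. Nov 3 2009 + 12 days = Nov 15 2009.

Nov 15 2009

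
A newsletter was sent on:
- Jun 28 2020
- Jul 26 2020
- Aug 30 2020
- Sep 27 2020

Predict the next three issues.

Oct 25 2020, Nov 29 2020, Dec 27 2020

All Sundays; the gaps (28, 35, 28) vary with month length.
This is the last Sunday of each month.
October 2020 ends with Sunday Oct 25 2020.
Last Sunday of November 2020: Nov 29 2020.
Last Sunday of December 2020: Dec 27 2020.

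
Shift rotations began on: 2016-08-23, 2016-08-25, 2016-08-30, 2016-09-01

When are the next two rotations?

Gaps: 2, 5, 2 days — not constant, but cyclic with period 2.
The events fall on every Tuesday and Thursday.
Next Tuesday: 2016-09-06.
Next Thursday: 2016-09-08.

2016-09-06, 2016-09-08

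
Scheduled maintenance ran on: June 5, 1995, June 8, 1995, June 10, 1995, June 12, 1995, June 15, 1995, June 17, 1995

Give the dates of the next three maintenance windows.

June 19, 1995; June 22, 1995; June 24, 1995

Every event lands on a Monday or Thursday or Saturday (gaps cycle 3, 2, 2, 3, 2).
So the schedule is: every Monday, Thursday and Saturday.
Next Monday: June 19, 1995.
Next Thursday: June 22, 1995.
The following Saturday is June 24, 1995.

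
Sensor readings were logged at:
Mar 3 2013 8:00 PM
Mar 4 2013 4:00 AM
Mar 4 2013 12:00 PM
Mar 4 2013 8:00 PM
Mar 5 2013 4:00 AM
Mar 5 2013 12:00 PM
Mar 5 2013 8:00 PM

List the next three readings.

The interval is a steady 8 hours (8, 8, 8, 8, 8, 8).
Mar 5 2013 8:00 PM + 8 h = Mar 6 2013 4:00 AM.
Mar 6 2013 4:00 AM + 8 h = Mar 6 2013 12:00 PM.
Mar 6 2013 12:00 PM + 8 h = Mar 6 2013 8:00 PM.

Mar 6 2013 4:00 AM, Mar 6 2013 12:00 PM, Mar 6 2013 8:00 PM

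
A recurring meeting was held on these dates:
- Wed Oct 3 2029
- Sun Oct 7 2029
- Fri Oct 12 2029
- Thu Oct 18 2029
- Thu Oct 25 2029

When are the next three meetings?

Intervals are 4, 5, 6, 7 days — an arithmetic progression with common difference 1.
Next gap: 8 days. Thu Oct 25 2029 + 8 days = Fri Nov 2 2029.
Next gap: 9 days. Fri Nov 2 2029 + 9 days = Sun Nov 11 2029.
Next gap: 10 days. Sun Nov 11 2029 + 10 days = Wed Nov 21 2029.

Fri Nov 2 2029, Sun Nov 11 2029, Wed Nov 21 2029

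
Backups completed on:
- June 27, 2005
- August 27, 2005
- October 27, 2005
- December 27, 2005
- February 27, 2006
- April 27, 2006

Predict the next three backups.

June 27, 2006; August 27, 2006; October 27, 2006

Gaps: 61, 61, 61, 62, 59 days — not constant. Every event is on the 27th of the month.
Pattern: the 27th of every 2 months.
Next: June 2006 → June 27, 2006.
Next: August 2006 → August 27, 2006.
October 2006: October 27, 2006.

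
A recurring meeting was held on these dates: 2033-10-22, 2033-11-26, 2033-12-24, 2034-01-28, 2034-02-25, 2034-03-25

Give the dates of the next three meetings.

Gaps: 35, 28, 35, 28, 28 days — a mix of 28 and 35. Every date is a Saturday.
Each is the 4th Saturday of its month.
4th Saturday of April 2034: 2034-04-22.
4th Saturday of May 2034: 2034-05-27.
4th Saturday of June 2034: 2034-06-24.

2034-04-22, 2034-05-27, 2034-06-24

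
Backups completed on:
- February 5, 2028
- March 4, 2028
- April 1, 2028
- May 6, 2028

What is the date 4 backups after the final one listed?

September 2, 2028

These are Saturdays at 28- or 35-day spacing (28, 28, 35).
The pattern: 1st Saturday of the month.
1st Saturday of June 2028: June 3, 2028.
1st Saturday of July 2028: July 1, 2028.
1st Saturday of August 2028: August 5, 2028.
1st Saturday of September 2028: September 2, 2028.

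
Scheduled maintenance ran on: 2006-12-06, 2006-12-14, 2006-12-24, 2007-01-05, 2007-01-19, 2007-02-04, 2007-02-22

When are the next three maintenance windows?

2007-03-14, 2007-04-05, 2007-04-29

Gaps: 8, 10, 12, 14, 16, 18 days — each gap is 2 larger than the previous one.
Next gap: 20 days. 2007-02-22 + 20 days = 2007-03-14.
Next gap: 22 days. 2007-03-14 + 22 days = 2007-04-05.
Next gap: 24 days. 2007-04-05 + 24 days = 2007-04-29.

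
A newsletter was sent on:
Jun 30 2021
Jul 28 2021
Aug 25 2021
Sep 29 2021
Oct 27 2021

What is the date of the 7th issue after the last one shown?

Every date is a Wednesday; gaps 28, 28, 35, 28 days.
Each is the last Wednesday of its month (at least one falls on the 29th or later, ruling out '4th Wednesday').
Last Wednesday of November 2021: Nov 24 2021.
December 2021 ends with Wednesday Dec 29 2021.
Last Wednesday of January 2022: Jan 26 2022.
February 2022 ends with Wednesday Feb 23 2022.
Last Wednesday of March 2022: Mar 30 2022.
Last Wednesday of April 2022: Apr 27 2022.
May 2022 ends with Wednesday May 25 2022.

May 25 2022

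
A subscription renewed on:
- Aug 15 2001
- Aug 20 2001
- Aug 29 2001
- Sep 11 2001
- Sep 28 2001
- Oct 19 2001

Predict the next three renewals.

Gaps: 5, 9, 13, 17, 21 days — each gap is 4 larger than the previous one.
Next gap: 25 days. Oct 19 2001 + 25 days = Nov 13 2001.
Next gap: 29 days. Nov 13 2001 + 29 days = Dec 12 2001.
Next gap: 33 days. Dec 12 2001 + 33 days = Jan 14 2002.

Nov 13 2001, Dec 12 2001, Jan 14 2002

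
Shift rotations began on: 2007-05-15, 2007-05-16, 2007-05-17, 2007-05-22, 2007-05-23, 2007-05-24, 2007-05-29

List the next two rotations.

The gap pattern 1, 1, 5, 1, 1, 5 repeats every 3 events.
These are the Tuesdays, Wednesdays and Thursdays of each week.
Next Wednesday: 2007-05-30.
The following Thursday is 2007-05-31.

2007-05-30, 2007-05-31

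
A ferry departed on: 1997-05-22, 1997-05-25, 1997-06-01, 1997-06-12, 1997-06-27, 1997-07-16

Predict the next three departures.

1997-08-08, 1997-09-04, 1997-10-05

The spacing grows by 4 each time: 3, 7, 11, 15, 19 days.
Next gap: 23 days. 1997-07-16 + 23 days = 1997-08-08.
Next gap: 27 days. 1997-08-08 + 27 days = 1997-09-04.
Next gap: 31 days. 1997-09-04 + 31 days = 1997-10-05.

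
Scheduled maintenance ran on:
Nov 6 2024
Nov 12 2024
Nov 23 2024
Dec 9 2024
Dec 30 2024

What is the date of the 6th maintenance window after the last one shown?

Gaps: 6, 11, 16, 21 days — each gap is 5 larger than the previous one.
Next gap: 26 days. Dec 30 2024 + 26 days = Jan 25 2025.
Next gap: 31 days. Jan 25 2025 + 31 days = Feb 25 2025.
Next gap: 36 days. Feb 25 2025 + 36 days = Apr 2 2025.
Next gap: 41 days. Apr 2 2025 + 41 days = May 13 2025.
Next gap: 46 days. May 13 2025 + 46 days = Jun 28 2025.
Next gap: 51 days. Jun 28 2025 + 51 days = Aug 18 2025.

Aug 18 2025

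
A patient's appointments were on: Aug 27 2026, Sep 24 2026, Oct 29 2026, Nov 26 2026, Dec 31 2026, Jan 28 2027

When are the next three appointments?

Feb 25 2027, Mar 25 2027, Apr 29 2027

All Thursdays; the gaps (28, 35, 28, 35, 28) vary with month length.
This is the last Thursday of each month.
Last Thursday of February 2027: Feb 25 2027.
March 2027 ends with Thursday Mar 25 2027.
Last Thursday of April 2027: Apr 29 2027.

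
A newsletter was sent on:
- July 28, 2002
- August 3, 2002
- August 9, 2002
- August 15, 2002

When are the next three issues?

August 21, 2002; August 27, 2002; September 2, 2002

Gaps between consecutive events: 6, 6, 6 days — a constant 6-day interval.
August 15, 2002 + 6 days = August 21, 2002.
August 21, 2002 + 6 days = August 27, 2002.
August 27, 2002 + 6 days = September 2, 2002.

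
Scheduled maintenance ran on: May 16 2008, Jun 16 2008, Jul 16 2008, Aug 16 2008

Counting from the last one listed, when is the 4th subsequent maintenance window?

Gaps: 31, 30, 31 days — not constant. Every event is on the 16th of the month.
Pattern: the 16th of each month.
Next: September 2008 → Sep 16 2008.
Next: October 2008 → Oct 16 2008.
Next: November 2008 → Nov 16 2008.
Next: December 2008 → Dec 16 2008.

Dec 16 2008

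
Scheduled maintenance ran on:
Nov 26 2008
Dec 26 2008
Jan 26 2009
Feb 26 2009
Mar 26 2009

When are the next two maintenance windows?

Gaps: 30, 31, 31, 28 days — not constant. Every event is on the 26th of the month.
Pattern: the 26th of each month.
Next: April 2009 → Apr 26 2009.
May 2009: May 26 2009.

Apr 26 2009, May 26 2009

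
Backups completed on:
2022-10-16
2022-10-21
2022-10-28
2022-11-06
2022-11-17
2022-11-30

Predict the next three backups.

2022-12-15, 2023-01-01, 2023-01-20

Intervals are 5, 7, 9, 11, 13 days — an arithmetic progression with common difference 2.
Next gap: 15 days. 2022-11-30 + 15 days = 2022-12-15.
Next gap: 17 days. 2022-12-15 + 17 days = 2023-01-01.
Next gap: 19 days. 2023-01-01 + 19 days = 2023-01-20.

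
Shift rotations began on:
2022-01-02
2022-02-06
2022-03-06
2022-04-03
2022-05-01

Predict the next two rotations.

2022-06-05, 2022-07-03

These are Sundays at 28- or 35-day spacing (35, 28, 28, 28).
The pattern: 1st Sunday of the month.
1st Sunday of June 2022: 2022-06-05.
1st Sunday of July 2022: 2022-07-03.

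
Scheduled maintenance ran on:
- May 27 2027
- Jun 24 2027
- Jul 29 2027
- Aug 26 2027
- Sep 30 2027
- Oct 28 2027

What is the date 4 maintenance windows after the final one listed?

Every date is a Thursday; gaps 28, 35, 28, 35, 28 days.
Each is the last Thursday of its month (at least one falls on the 29th or later, ruling out '4th Thursday').
November 2027 ends with Thursday Nov 25 2027.
December 2027 ends with Thursday Dec 30 2027.
January 2028 ends with Thursday Jan 27 2028.
February 2028 ends with Thursday Feb 24 2028.

Feb 24 2028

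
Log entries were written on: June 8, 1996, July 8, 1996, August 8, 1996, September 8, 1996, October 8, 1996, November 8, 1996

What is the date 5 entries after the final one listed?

April 8, 1997

The day-of-month is always 8 (30, 31, 31, 30, 31 days between events).
So this recurs on the 8th of each month.
Next: December 1996 → December 8, 1996.
January 1997: January 8, 1997.
February 1997: February 8, 1997.
Next: March 1997 → March 8, 1997.
April 1997: April 8, 1997.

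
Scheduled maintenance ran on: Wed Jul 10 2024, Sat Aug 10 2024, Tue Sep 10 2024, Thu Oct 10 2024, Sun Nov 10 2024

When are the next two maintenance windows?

Tue Dec 10 2024, Fri Jan 10 2025

Gaps: 31, 31, 30, 31 days — not constant. Every event is on the 10th of the month.
Pattern: the 10th of each month.
Next: December 2024 → Tue Dec 10 2024.
Next: January 2025 → Fri Jan 10 2025.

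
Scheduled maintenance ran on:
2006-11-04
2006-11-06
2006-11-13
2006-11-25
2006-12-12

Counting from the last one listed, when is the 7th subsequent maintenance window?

2007-08-28

The spacing grows by 5 each time: 2, 7, 12, 17 days.
Next gap: 22 days. 2006-12-12 + 22 days = 2007-01-03.
Next gap: 27 days. 2007-01-03 + 27 days = 2007-01-30.
Next gap: 32 days. 2007-01-30 + 32 days = 2007-03-03.
Next gap: 37 days. 2007-03-03 + 37 days = 2007-04-09.
Next gap: 42 days. 2007-04-09 + 42 days = 2007-05-21.
Next gap: 47 days. 2007-05-21 + 47 days = 2007-07-07.
Next gap: 52 days. 2007-07-07 + 52 days = 2007-08-28.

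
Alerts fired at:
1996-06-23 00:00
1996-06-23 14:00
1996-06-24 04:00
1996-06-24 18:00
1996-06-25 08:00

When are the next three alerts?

Spacing: 14, 14, 14, 14 h — constant 14 h.
1996-06-25 08:00 + 14 h = 1996-06-25 22:00.
1996-06-25 22:00 + 14 h = 1996-06-26 12:00.
1996-06-26 12:00 + 14 h = 1996-06-27 02:00.

1996-06-25 22:00, 1996-06-26 12:00, 1996-06-27 02:00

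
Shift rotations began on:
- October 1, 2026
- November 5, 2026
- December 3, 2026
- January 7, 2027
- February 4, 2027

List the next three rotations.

All dates are Thursdays, 35, 28, 35, 28 days apart.
Specifically, the 1st Thursday of each month.
1st Thursday of March 2027: March 4, 2027.
April 2027 — 1st Thursday is April 1, 2027.
1st Thursday of May 2027: May 6, 2027.

March 4, 2027; April 1, 2027; May 6, 2027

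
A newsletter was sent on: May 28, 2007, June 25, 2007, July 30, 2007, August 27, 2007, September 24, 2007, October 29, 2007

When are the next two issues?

November 26, 2007; December 31, 2007

These are Mondays with 28, 35, 28, 28, 35-day gaps.
Each is the final Monday of its month — July 30, 2007 is past the 28th, so '4th Monday' doesn't fit.
November 2007 ends with Monday November 26, 2007.
December 2007 ends with Monday December 31, 2007.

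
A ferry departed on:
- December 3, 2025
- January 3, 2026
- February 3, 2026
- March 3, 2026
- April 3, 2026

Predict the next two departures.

The day-of-month is always 3 (31, 31, 28, 31 days between events).
So this recurs on the 3rd of each month.
May 2026: May 3, 2026.
June 2026: June 3, 2026.

May 3, 2026; June 3, 2026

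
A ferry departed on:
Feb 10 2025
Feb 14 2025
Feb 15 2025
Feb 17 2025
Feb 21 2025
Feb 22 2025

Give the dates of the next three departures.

Every event lands on a Monday or Friday or Saturday (gaps cycle 4, 1, 2, 4, 1).
So the schedule is: every Monday, Friday and Saturday.
The following Monday is Feb 24 2025.
The following Friday is Feb 28 2025.
The following Saturday is Mar 1 2025.

Feb 24 2025, Feb 28 2025, Mar 1 2025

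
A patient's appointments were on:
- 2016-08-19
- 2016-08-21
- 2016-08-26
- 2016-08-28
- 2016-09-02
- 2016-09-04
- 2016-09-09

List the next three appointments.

Gaps: 2, 5, 2, 5, 2, 5 days — not constant, but cyclic with period 2.
The events fall on every Friday and Sunday.
Next Sunday: 2016-09-11.
Next Friday: 2016-09-16.
Next Sunday: 2016-09-18.

2016-09-11, 2016-09-16, 2016-09-18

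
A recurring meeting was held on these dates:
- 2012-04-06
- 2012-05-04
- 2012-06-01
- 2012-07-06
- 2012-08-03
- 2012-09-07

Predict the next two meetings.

2012-10-05, 2012-11-02

Gaps: 28, 28, 35, 28, 35 days — a mix of 28 and 35. Every date is a Friday.
Each is the 1st Friday of its month.
1st Friday of October 2012: 2012-10-05.
November 2012 — 1st Friday is 2012-11-02.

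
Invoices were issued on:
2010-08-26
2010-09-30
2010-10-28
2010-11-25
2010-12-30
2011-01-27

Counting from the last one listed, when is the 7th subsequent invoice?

All Thursdays; the gaps (35, 28, 28, 35, 28) vary with month length.
This is the last Thursday of each month.
Last Thursday of February 2011: 2011-02-24.
March 2011 ends with Thursday 2011-03-31.
April 2011 ends with Thursday 2011-04-28.
Last Thursday of May 2011: 2011-05-26.
Last Thursday of June 2011: 2011-06-30.
Last Thursday of July 2011: 2011-07-28.
Last Thursday of August 2011: 2011-08-25.

2011-08-25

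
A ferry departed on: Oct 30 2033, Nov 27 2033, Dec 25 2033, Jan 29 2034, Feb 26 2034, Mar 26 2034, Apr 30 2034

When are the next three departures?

May 28 2034, Jun 25 2034, Jul 30 2034

Every date is a Sunday; gaps 28, 28, 35, 28, 28, 35 days.
Each is the last Sunday of its month (at least one falls on the 29th or later, ruling out '4th Sunday').
Last Sunday of May 2034: May 28 2034.
June 2034 ends with Sunday Jun 25 2034.
July 2034 ends with Sunday Jul 30 2034.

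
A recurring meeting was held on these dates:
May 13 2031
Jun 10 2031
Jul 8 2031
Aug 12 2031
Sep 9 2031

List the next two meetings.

Oct 14 2031, Nov 11 2031

Gaps: 28, 28, 35, 28 days — a mix of 28 and 35. Every date is a Tuesday.
Each is the 2nd Tuesday of its month.
October 2031 — 2nd Tuesday is Oct 14 2031.
November 2031 — 2nd Tuesday is Nov 11 2031.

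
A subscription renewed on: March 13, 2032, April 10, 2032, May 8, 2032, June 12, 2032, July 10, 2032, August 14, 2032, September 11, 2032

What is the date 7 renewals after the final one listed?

These are Saturdays at 28- or 35-day spacing (28, 28, 35, 28, 35, 28).
The pattern: 2nd Saturday of the month.
October 2032 — 2nd Saturday is October 9, 2032.
2nd Saturday of November 2032: November 13, 2032.
2nd Saturday of December 2032: December 11, 2032.
January 2033 — 2nd Saturday is January 8, 2033.
2nd Saturday of February 2033: February 12, 2033.
March 2033 — 2nd Saturday is March 12, 2033.
April 2033 — 2nd Saturday is April 9, 2033.

April 9, 2033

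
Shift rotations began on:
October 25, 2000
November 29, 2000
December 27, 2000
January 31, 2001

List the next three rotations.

February 28, 2001; March 28, 2001; April 25, 2001

These are Wednesdays with 35, 28, 35-day gaps.
Each is the final Wednesday of its month — November 29, 2000 is past the 28th, so '4th Wednesday' doesn't fit.
Last Wednesday of February 2001: February 28, 2001.
March 2001 ends with Wednesday March 28, 2001.
Last Wednesday of April 2001: April 25, 2001.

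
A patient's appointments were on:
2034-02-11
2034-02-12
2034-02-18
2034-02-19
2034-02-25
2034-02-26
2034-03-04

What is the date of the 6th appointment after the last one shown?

2034-03-25

Gaps: 1, 6, 1, 6, 1, 6 days — not constant, but cyclic with period 2.
The events fall on every Saturday and Sunday.
The following Sunday is 2034-03-05.
The following Saturday is 2034-03-11.
Next Sunday: 2034-03-12.
The following Saturday is 2034-03-18.
Next Sunday: 2034-03-19.
Next Saturday: 2034-03-25.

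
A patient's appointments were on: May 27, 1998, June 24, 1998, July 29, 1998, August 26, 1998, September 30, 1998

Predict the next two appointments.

These are Wednesdays with 28, 35, 28, 35-day gaps.
Each is the final Wednesday of its month — July 29, 1998 is past the 28th, so '4th Wednesday' doesn't fit.
Last Wednesday of October 1998: October 28, 1998.
Last Wednesday of November 1998: November 25, 1998.

October 28, 1998; November 25, 1998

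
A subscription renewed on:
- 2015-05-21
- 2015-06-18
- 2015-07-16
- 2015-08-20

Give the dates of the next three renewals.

2015-09-17, 2015-10-15, 2015-11-19

All dates are Thursdays, 28, 28, 35 days apart.
Specifically, the 3rd Thursday of each month.
September 2015 — 3rd Thursday is 2015-09-17.
October 2015 — 3rd Thursday is 2015-10-15.
3rd Thursday of November 2015: 2015-11-19.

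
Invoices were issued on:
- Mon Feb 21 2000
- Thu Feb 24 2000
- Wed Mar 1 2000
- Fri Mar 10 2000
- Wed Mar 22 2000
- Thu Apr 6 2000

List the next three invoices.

Mon Apr 24 2000, Mon May 15 2000, Thu Jun 8 2000

Gaps: 3, 6, 9, 12, 15 days — each gap is 3 larger than the previous one.
Next gap: 18 days. Thu Apr 6 2000 + 18 days = Mon Apr 24 2000.
Next gap: 21 days. Mon Apr 24 2000 + 21 days = Mon May 15 2000.
Next gap: 24 days. Mon May 15 2000 + 24 days = Thu Jun 8 2000.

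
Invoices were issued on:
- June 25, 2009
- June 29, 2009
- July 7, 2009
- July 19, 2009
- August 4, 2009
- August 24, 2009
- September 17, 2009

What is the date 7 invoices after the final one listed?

Gaps: 4, 8, 12, 16, 20, 24 days — each gap is 4 larger than the previous one.
Next gap: 28 days. September 17, 2009 + 28 days = October 15, 2009.
Next gap: 32 days. October 15, 2009 + 32 days = November 16, 2009.
Next gap: 36 days. November 16, 2009 + 36 days = December 22, 2009.
Next gap: 40 days. December 22, 2009 + 40 days = January 31, 2010.
Next gap: 44 days. January 31, 2010 + 44 days = March 16, 2010.
Next gap: 48 days. March 16, 2010 + 48 days = May 3, 2010.
Next gap: 52 days. May 3, 2010 + 52 days = June 24, 2010.

June 24, 2010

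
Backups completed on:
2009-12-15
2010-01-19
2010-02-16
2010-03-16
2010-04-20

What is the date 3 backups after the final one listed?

Gaps: 35, 28, 28, 35 days — a mix of 28 and 35. Every date is a Tuesday.
Each is the 3rd Tuesday of its month.
3rd Tuesday of May 2010: 2010-05-18.
3rd Tuesday of June 2010: 2010-06-15.
July 2010 — 3rd Tuesday is 2010-07-20.

2010-07-20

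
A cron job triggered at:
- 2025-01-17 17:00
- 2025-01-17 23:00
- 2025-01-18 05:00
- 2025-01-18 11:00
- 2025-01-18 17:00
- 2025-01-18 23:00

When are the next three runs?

2025-01-19 05:00, 2025-01-19 11:00, 2025-01-19 17:00

Spacing: 6, 6, 6, 6, 6 h — constant 6 h.
2025-01-18 23:00 + 6 h = 2025-01-19 05:00.
2025-01-19 05:00 + 6 h = 2025-01-19 11:00.
2025-01-19 11:00 + 6 h = 2025-01-19 17:00.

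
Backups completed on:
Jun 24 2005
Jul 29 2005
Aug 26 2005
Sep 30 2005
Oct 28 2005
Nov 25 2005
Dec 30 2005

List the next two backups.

Jan 27 2006, Feb 24 2006

Every date is a Friday; gaps 35, 28, 35, 28, 28, 35 days.
Each is the last Friday of its month (at least one falls on the 29th or later, ruling out '4th Friday').
January 2006 ends with Friday Jan 27 2006.
Last Friday of February 2006: Feb 24 2006.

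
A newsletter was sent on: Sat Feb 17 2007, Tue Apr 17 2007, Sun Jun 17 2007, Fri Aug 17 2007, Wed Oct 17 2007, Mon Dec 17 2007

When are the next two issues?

The day-of-month is always 17 (59, 61, 61, 61, 61 days between events).
So this recurs on the 17th of every 2 months.
Next: February 2008 → Sun Feb 17 2008.
Next: April 2008 → Thu Apr 17 2008.

Sun Feb 17 2008, Thu Apr 17 2008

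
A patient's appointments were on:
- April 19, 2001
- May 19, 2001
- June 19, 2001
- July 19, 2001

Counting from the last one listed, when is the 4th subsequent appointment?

November 19, 2001

The day-of-month is always 19 (30, 31, 30 days between events).
So this recurs on the 19th of each month.
August 2001: August 19, 2001.
Next: September 2001 → September 19, 2001.
October 2001: October 19, 2001.
Next: November 2001 → November 19, 2001.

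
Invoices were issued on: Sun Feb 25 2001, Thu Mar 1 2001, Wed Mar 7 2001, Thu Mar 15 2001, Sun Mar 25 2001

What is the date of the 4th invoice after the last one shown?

Thu May 24 2001

Intervals are 4, 6, 8, 10 days — an arithmetic progression with common difference 2.
Next gap: 12 days. Sun Mar 25 2001 + 12 days = Fri Apr 6 2001.
Next gap: 14 days. Fri Apr 6 2001 + 14 days = Fri Apr 20 2001.
Next gap: 16 days. Fri Apr 20 2001 + 16 days = Sun May 6 2001.
Next gap: 18 days. Sun May 6 2001 + 18 days = Thu May 24 2001.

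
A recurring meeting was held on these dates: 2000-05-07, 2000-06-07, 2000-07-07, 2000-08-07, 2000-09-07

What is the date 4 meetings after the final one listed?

2001-01-07

The day-of-month is always 7 (31, 30, 31, 31 days between events).
So this recurs on the 7th of each month.
October 2000: 2000-10-07.
Next: November 2000 → 2000-11-07.
December 2000: 2000-12-07.
January 2001: 2001-01-07.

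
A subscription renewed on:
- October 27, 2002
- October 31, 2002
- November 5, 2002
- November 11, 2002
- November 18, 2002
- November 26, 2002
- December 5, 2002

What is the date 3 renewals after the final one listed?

Gaps: 4, 5, 6, 7, 8, 9 days — each gap is 1 larger than the previous one.
Next gap: 10 days. December 5, 2002 + 10 days = December 15, 2002.
Next gap: 11 days. December 15, 2002 + 11 days = December 26, 2002.
Next gap: 12 days. December 26, 2002 + 12 days = January 7, 2003.

January 7, 2003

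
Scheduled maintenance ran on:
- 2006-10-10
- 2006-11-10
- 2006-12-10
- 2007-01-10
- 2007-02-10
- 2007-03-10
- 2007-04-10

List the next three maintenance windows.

Gaps: 31, 30, 31, 31, 28, 31 days — not constant. Every event is on the 10th of the month.
Pattern: the 10th of each month.
May 2007: 2007-05-10.
Next: June 2007 → 2007-06-10.
Next: July 2007 → 2007-07-10.

2007-05-10, 2007-06-10, 2007-07-10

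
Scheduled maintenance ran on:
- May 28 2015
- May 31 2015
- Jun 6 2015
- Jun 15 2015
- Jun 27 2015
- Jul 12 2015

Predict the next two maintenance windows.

Jul 30 2015, Aug 20 2015

Gaps: 3, 6, 9, 12, 15 days — each gap is 3 larger than the previous one.
Next gap: 18 days. Jul 12 2015 + 18 days = Jul 30 2015.
Next gap: 21 days. Jul 30 2015 + 21 days = Aug 20 2015.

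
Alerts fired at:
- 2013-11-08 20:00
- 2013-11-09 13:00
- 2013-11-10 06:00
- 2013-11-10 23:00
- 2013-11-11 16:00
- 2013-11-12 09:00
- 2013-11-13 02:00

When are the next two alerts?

The interval is a steady 17 hours (17, 17, 17, 17, 17, 17).
2013-11-13 02:00 + 17 h = 2013-11-13 19:00.
2013-11-13 19:00 + 17 h = 2013-11-14 12:00.

2013-11-13 19:00, 2013-11-14 12:00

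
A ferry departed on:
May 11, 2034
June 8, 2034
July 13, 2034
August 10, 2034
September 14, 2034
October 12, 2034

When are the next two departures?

November 9, 2034; December 14, 2034

Gaps: 28, 35, 28, 35, 28 days — a mix of 28 and 35. Every date is a Thursday.
Each is the 2nd Thursday of its month.
November 2034 — 2nd Thursday is November 9, 2034.
2nd Thursday of December 2034: December 14, 2034.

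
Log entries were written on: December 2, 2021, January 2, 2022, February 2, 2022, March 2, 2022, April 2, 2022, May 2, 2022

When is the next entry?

June 2, 2022

Gaps: 31, 31, 28, 31, 30 days — not constant. Every event is on the 2nd of the month.
Pattern: the 2nd of each month.
Next: June 2022 → June 2, 2022.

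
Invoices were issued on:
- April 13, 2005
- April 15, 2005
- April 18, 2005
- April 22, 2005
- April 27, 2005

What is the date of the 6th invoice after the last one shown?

Intervals are 2, 3, 4, 5 days — an arithmetic progression with common difference 1.
Next gap: 6 days. April 27, 2005 + 6 days = May 3, 2005.
Next gap: 7 days. May 3, 2005 + 7 days = May 10, 2005.
Next gap: 8 days. May 10, 2005 + 8 days = May 18, 2005.
Next gap: 9 days. May 18, 2005 + 9 days = May 27, 2005.
Next gap: 10 days. May 27, 2005 + 10 days = June 6, 2005.
Next gap: 11 days. June 6, 2005 + 11 days = June 17, 2005.

June 17, 2005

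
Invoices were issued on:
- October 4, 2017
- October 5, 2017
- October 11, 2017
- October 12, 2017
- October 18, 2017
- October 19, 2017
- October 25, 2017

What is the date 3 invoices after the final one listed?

November 2, 2017

The gap pattern 1, 6, 1, 6, 1, 6 repeats every 2 events.
These are the Wednesdays and Thursdays of each week.
The following Thursday is October 26, 2017.
Next Wednesday: November 1, 2017.
Next Thursday: November 2, 2017.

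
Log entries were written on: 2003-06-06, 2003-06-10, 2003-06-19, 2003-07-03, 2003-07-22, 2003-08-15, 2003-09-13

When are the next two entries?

2003-10-17, 2003-11-25

Gaps: 4, 9, 14, 19, 24, 29 days — each gap is 5 larger than the previous one.
Next gap: 34 days. 2003-09-13 + 34 days = 2003-10-17.
Next gap: 39 days. 2003-10-17 + 39 days = 2003-11-25.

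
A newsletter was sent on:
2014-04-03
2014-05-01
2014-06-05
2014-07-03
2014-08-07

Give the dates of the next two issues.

2014-09-04, 2014-10-02

These are Thursdays at 28- or 35-day spacing (28, 35, 28, 35).
The pattern: 1st Thursday of the month.
September 2014 — 1st Thursday is 2014-09-04.
1st Thursday of October 2014: 2014-10-02.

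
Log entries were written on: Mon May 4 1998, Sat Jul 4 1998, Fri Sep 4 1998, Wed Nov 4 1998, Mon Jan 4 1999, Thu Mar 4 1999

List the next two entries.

Tue May 4 1999, Sun Jul 4 1999

The day-of-month is always 4 (61, 62, 61, 61, 59 days between events).
So this recurs on the 4th of every 2 months.
May 1999: Tue May 4 1999.
Next: July 1999 → Sun Jul 4 1999.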